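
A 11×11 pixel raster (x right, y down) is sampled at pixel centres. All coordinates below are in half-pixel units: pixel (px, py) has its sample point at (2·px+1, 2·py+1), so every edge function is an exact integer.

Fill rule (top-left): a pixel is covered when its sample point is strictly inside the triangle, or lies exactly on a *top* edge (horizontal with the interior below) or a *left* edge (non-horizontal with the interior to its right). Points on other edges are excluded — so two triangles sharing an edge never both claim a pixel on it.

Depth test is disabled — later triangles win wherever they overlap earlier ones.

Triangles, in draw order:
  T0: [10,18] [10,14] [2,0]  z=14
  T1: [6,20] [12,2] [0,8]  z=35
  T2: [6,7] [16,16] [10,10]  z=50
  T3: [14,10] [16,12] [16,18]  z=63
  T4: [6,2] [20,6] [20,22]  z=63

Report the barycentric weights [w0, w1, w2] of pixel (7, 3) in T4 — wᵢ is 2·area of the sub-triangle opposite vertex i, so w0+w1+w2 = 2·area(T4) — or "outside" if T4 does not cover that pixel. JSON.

T0:
  2·area = 32  (B↔C swapped to make it positive)
  edge (10, 18)→(2, 0): d=(-8,-18) top-left  bias=+0
  edge (2, 0)→(10, 14): d=(8,14) right/bottom  bias=-1
  edge (10, 14)→(10, 18): d=(0,4) right/bottom  bias=-1
    (3,4)@(7, 9): e=[18,2,12] → X
    (4,4)@(9, 9): e=[54,-26,4] → .
    (3,5)@(7, 11): e=[2,18,12] → X
    (4,5)@(9, 11): e=[38,-10,4] → .
    (3,6)@(7, 13): e=[-14,34,12] → .
    (4,6)@(9, 13): e=[22,6,4] → X
    (5,6)@(11, 13): e=[58,-22,-4] → .
    (4,7)@(9, 15): e=[6,22,4] → X
    (5,7)@(11, 15): e=[42,-6,-4] → .
    (4,8)@(9, 17): e=[-10,38,4] → .
  covered (4 px):
    . . . . . . . . . . .
    . . . . . . . . . . .
    . . . . . . . . . . .
    . . . . . . . . . . .
    . . . X . . . . . . .
    . . . X . . . . . . .
    . . . . X . . . . . .
    . . . . X . . . . . .
    . . . . . . . . . . .
    . . . . . . . . . . .
    . . . . . . . . . . .
T1:
  2·area = 180  (B↔C swapped to make it positive)
  edge (6, 20)→(0, 8): d=(-6,-12) top-left  bias=+0
  edge (0, 8)→(12, 2): d=(12,-6) top-left  bias=+0
  edge (12, 2)→(6, 20): d=(-6,18) right/bottom  bias=-1
    (5,1)@(11, 3): e=[162,6,12] → X
    (6,1)@(13, 3): e=[186,18,-24] → .
    (3,2)@(7, 5): e=[102,6,72] → X
    (4,2)@(9, 5): e=[126,18,36] → X
    (5,2)@(11, 5): e=[150,30,0] → .  [on edge]
    (1,3)@(3, 7): e=[42,6,132] → X
    (2,3)@(5, 7): e=[66,18,96] → X
    (5,3)@(11, 7): e=[138,54,-12] → .
    (0,4)@(1, 9): e=[6,18,156] → X
    (5,4)@(11, 9): e=[126,78,-24] → .
    (0,5)@(1, 11): e=[-6,42,144] → .
    (1,5)@(3, 11): e=[18,54,108] → X
    (4,5)@(9, 11): e=[90,90,0] → .  [on edge]
    (3,8)@(7, 17): e=[30,150,0] → .  [on edge]
  covered (21 px):
    . . . . . . . . . . .
    . . . . . X . . . . .
    . . . X X . . . . . .
    . X X X X . . . . . .
    X X X X X . . . . . .
    . X X X . . . . . . .
    . X X X . . . . . . .
    . . X X . . . . . . .
    . . X . . . . . . . .
    . . . . . . . . . . .
    . . . . . . . . . . .
T2:
  2·area = 6  (B↔C swapped to make it positive)
  edge (6, 7)→(10, 10): d=(4,3) right/bottom  bias=-1
  edge (10, 10)→(16, 16): d=(6,6) right/bottom  bias=-1
  edge (16, 16)→(6, 7): d=(-10,-9) top-left  bias=+0
    (0,0)@(1, 1): e=[-9,0,15] → .  [on edge]
    (1,1)@(3, 3): e=[-7,0,13] → .  [on edge]
    (2,2)@(5, 5): e=[-5,0,11] → .  [on edge]
    (3,3)@(7, 7): e=[-3,0,9] → .  [on edge]
    (4,4)@(9, 9): e=[-1,0,7] → .  [on edge]
    (5,5)@(11, 11): e=[1,0,5] → .  [on edge]
    (6,6)@(13, 13): e=[3,0,3] → .  [on edge]
    (7,7)@(15, 15): e=[5,0,1] → .  [on edge]
    (8,8)@(17, 17): e=[7,0,-1] → .  [on edge]
    (9,9)@(19, 19): e=[9,0,-3] → .  [on edge]
    (10,10)@(21, 21): e=[11,0,-5] → .  [on edge]
  covered (0 px):
    . . . . . . . . . . .
    . . . . . . . . . . .
    . . . . . . . . . . .
    . . . . . . . . . . .
    . . . . . . . . . . .
    . . . . . . . . . . .
    . . . . . . . . . . .
    . . . . . . . . . . .
    . . . . . . . . . . .
    . . . . . . . . . . .
    . . . . . . . . . . .
T3:
  2·area = 12
  edge (14, 10)→(16, 12): d=(2,2) right/bottom  bias=-1
  edge (16, 12)→(16, 18): d=(0,6) right/bottom  bias=-1
  edge (16, 18)→(14, 10): d=(-2,-8) top-left  bias=+0
    (2,0)@(5, 1): e=[0,66,-54] → .  [on edge]
    (3,1)@(7, 3): e=[0,54,-42] → .  [on edge]
    (4,2)@(9, 5): e=[0,42,-30] → .  [on edge]
    (5,3)@(11, 7): e=[0,30,-18] → .  [on edge]
    (6,4)@(13, 9): e=[0,18,-6] → .  [on edge]
    (7,5)@(15, 11): e=[0,6,6] → .  [on edge]
    (7,6)@(15, 13): e=[4,6,2] → X
    (8,6)@(17, 13): e=[0,-6,18] → .  [on edge]
    (7,7)@(15, 15): e=[8,6,-2] → .
    (9,7)@(19, 15): e=[0,-18,30] → .  [on edge]
    (10,8)@(21, 17): e=[0,-30,42] → .  [on edge]
  covered (1 px):
    . . . . . . . . . . .
    . . . . . . . . . . .
    . . . . . . . . . . .
    . . . . . . . . . . .
    . . . . . . . . . . .
    . . . . . . . . . . .
    . . . . . . . X . . .
    . . . . . . . . . . .
    . . . . . . . . . . .
    . . . . . . . . . . .
    . . . . . . . . . . .
T4:
  2·area = 224
  edge (6, 2)→(20, 6): d=(14,4) right/bottom  bias=-1
  edge (20, 6)→(20, 22): d=(0,16) right/bottom  bias=-1
  edge (20, 22)→(6, 2): d=(-14,-20) top-left  bias=+0
    (3,1)@(7, 3): e=[10,208,6] → X
    (4,1)@(9, 3): e=[2,176,46] → X
    (5,1)@(11, 3): e=[-6,144,86] → .
    (3,2)@(7, 5): e=[38,208,-22] → .
    (4,2)@(9, 5): e=[30,176,18] → X
    (5,2)@(11, 5): e=[22,144,58] → X
    (6,2)@(13, 5): e=[14,112,98] → X
    (7,2)@(15, 5): e=[6,80,138] → X
    (8,2)@(17, 5): e=[-2,48,178] → .
    (4,3)@(9, 7): e=[58,176,-10] → .
    (5,3)@(11, 7): e=[50,144,30] → X
    (8,3)@(17, 7): e=[26,48,150] → X
  covered (28 px):
    . . . . . . . . . . .
    . . . X X . . . . . .
    . . . . X X X X . . .
    . . . . . X X X X X .
    . . . . . X X X X X .
    . . . . . . X X X X .
    . . . . . . . X X X .
    . . . . . . . . X X .
    . . . . . . . . X X .
    . . . . . . . . . X .
    . . . . . . . . . . .

Answer: [80,110,34]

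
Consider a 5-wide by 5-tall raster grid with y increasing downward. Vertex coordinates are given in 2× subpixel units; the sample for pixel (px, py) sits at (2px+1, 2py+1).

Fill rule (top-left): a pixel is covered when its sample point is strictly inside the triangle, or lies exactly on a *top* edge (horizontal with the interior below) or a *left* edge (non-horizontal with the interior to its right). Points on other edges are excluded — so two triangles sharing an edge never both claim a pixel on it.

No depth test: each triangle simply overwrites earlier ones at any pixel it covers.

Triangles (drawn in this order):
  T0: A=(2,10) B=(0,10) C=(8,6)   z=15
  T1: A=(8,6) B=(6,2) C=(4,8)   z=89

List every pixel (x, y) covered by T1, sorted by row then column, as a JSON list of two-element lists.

T0:
  2·area = 8
  edge (2, 10)→(0, 10): d=(-2,0) right/bottom  bias=-1
  edge (0, 10)→(8, 6): d=(8,-4) top-left  bias=+0
  edge (8, 6)→(2, 10): d=(-6,4) right/bottom  bias=-1
    (1,4)@(3, 9): e=[2,4,2] → █
    (2,4)@(5, 9): e=[2,12,-6] → ·
  covered (1 px):
    · · · · ·
    · · · · ·
    · · · · ·
    · · · · ·
    · █ · · ·
T1:
  2·area = 20  (B↔C swapped to make it positive)
  edge (8, 6)→(4, 8): d=(-4,2) right/bottom  bias=-1
  edge (4, 8)→(6, 2): d=(2,-6) top-left  bias=+0
  edge (6, 2)→(8, 6): d=(2,4) right/bottom  bias=-1
    (2,2)@(5, 5): e=[10,0,10] → █  [on edge]
    (3,2)@(7, 5): e=[6,12,2] → █
    (4,2)@(9, 5): e=[2,24,-6] → ·
    (2,3)@(5, 7): e=[2,4,14] → █
    (3,3)@(7, 7): e=[-2,16,6] → ·
    (2,4)@(5, 9): e=[-6,8,18] → ·
  covered (3 px):
    · · · · ·
    · · · · ·
    · · █ █ ·
    · · █ · ·
    · · · · ·

Result: [[2,2],[3,2],[2,3]]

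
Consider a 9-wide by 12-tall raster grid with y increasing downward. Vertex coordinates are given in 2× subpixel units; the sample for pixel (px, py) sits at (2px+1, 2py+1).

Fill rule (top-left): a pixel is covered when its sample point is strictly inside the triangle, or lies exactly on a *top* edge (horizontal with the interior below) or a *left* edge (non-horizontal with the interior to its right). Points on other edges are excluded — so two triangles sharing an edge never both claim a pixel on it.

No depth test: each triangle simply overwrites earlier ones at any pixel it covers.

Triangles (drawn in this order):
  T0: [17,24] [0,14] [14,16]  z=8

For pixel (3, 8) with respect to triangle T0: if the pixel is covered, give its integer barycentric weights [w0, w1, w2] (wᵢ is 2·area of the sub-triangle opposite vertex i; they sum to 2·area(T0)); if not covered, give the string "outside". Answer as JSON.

T0:
  2·area = 106
  edge (17, 24)→(0, 14): d=(-17,-10) top-left  bias=+0
  edge (0, 14)→(14, 16): d=(14,2) right/bottom  bias=-1
  edge (14, 16)→(17, 24): d=(3,8) right/bottom  bias=-1
    (1,7)@(3, 15): e=[13,8,85] → X
    (2,7)@(5, 15): e=[33,4,69] → X
    (3,7)@(7, 15): e=[53,0,53] → .  [on edge]
    (1,8)@(3, 17): e=[-21,36,91] → .
    (2,8)@(5, 17): e=[-1,32,75] → .
    (3,8)@(7, 17): e=[19,28,59] → X
    (4,8)@(9, 17): e=[39,24,43] → X
    (5,8)@(11, 17): e=[59,20,27] → X
    (6,8)@(13, 17): e=[79,16,11] → X
    (7,8)@(15, 17): e=[99,12,-5] → .
    (3,9)@(7, 19): e=[-15,56,65] → .
    (4,9)@(9, 19): e=[5,52,49] → X
  covered (12 px):
    . . . . . . . . .
    . . . . . . . . .
    . . . . . . . . .
    . . . . . . . . .
    . . . . . . . . .
    . . . . . . . . .
    . . . . . . . . .
    . X X . . . . . .
    . . . X X X X . .
    . . . . X X X X .
    . . . . . . X X .
    . . . . . . . . .

Result: [28,59,19]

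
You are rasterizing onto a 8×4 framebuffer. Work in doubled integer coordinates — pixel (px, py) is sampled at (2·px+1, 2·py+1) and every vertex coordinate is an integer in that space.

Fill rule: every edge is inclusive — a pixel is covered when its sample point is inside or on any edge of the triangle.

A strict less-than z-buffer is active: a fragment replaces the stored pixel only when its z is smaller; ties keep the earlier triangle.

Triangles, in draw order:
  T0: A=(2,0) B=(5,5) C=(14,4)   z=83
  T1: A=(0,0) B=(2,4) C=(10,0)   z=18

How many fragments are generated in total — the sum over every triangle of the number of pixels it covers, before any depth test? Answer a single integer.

T0:
  2·area = 48  (B↔C swapped to make it positive)
  edge (2, 0)→(14, 4): d=(12,4) inclusive
  edge (14, 4)→(5, 5): d=(-9,1) inclusive
  edge (5, 5)→(2, 0): d=(-3,-5) inclusive
    (1,0)@(3, 1): e=[8,38,2] → █
    (2,0)@(5, 1): e=[0,36,12] → █  [on edge]
    (3,0)@(7, 1): e=[-8,34,22] → ·
    (1,1)@(3, 3): e=[32,20,-4] → ·
    (2,1)@(5, 3): e=[24,18,6] → █
    (3,1)@(7, 3): e=[16,16,16] → █
    (4,1)@(9, 3): e=[8,14,26] → █
    (5,1)@(11, 3): e=[0,12,36] → █  [on edge]
    (6,1)@(13, 3): e=[-8,10,46] → ·
    (2,2)@(5, 5): e=[48,0,0] → █  [on edge]
    (3,2)@(7, 5): e=[40,-2,10] → ·
    (4,2)@(9, 5): e=[32,-4,20] → ·
  covered (7 px):
    · █ █ · · · · ·
    · · █ █ █ █ · ·
    · · █ · · · · ·
    · · · · · · · ·
T1:
  2·area = 40  (B↔C swapped to make it positive)
  edge (0, 0)→(10, 0): d=(10,0) inclusive
  edge (10, 0)→(2, 4): d=(-8,4) inclusive
  edge (2, 4)→(0, 0): d=(-2,-4) inclusive
    (0,0)@(1, 1): e=[10,28,2] → █
    (1,0)@(3, 1): e=[10,20,10] → █
    (2,0)@(5, 1): e=[10,12,18] → █
    (3,0)@(7, 1): e=[10,4,26] → █
    (4,0)@(9, 1): e=[10,-4,34] → ·
    (0,1)@(1, 3): e=[30,12,-2] → ·
    (1,1)@(3, 3): e=[30,4,6] → █
    (2,1)@(5, 3): e=[30,-4,14] → ·
    (3,1)@(7, 3): e=[30,-12,22] → ·
    (1,2)@(3, 5): e=[50,-12,2] → ·
  covered (5 px):
    █ █ █ █ · · · ·
    · █ · · · · · ·
    · · · · · · · ·
    · · · · · · · ·

Result: 12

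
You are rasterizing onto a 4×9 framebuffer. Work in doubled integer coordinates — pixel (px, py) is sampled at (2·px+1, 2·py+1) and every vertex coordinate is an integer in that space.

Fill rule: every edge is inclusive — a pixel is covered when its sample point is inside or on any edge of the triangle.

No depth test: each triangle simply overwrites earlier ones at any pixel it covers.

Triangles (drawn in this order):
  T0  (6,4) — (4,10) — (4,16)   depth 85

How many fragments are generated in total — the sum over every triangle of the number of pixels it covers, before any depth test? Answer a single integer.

T0:
  2·area = 12  (B↔C swapped to make it positive)
  edge (6, 4)→(4, 16): d=(-2,12) inclusive
  edge (4, 16)→(4, 10): d=(0,-6) inclusive
  edge (4, 10)→(6, 4): d=(2,-6) inclusive
    (3,0)@(7, 1): e=[-6,18,0] → ·  [on edge]
    (2,3)@(5, 7): e=[6,6,0] → #  [on edge]
    (3,3)@(7, 7): e=[-18,18,12] → ·
    (2,4)@(5, 9): e=[2,6,4] → #
    (3,4)@(7, 9): e=[-22,18,16] → ·
    (2,5)@(5, 11): e=[-2,6,8] → ·
    (1,6)@(3, 13): e=[18,-6,0] → ·  [on edge]
  covered (2 px):
    · · · ·
    · · · ·
    · · · ·
    · · # ·
    · · # ·
    · · · ·
    · · · ·
    · · · ·
    · · · ·

Final: 2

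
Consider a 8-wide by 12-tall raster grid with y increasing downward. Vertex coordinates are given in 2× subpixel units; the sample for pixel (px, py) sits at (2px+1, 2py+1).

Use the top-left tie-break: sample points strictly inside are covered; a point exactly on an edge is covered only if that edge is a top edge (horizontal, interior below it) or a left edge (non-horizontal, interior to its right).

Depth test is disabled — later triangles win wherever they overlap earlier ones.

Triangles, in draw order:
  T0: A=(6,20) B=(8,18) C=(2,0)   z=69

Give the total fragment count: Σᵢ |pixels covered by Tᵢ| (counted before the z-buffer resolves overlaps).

T0:
  2·area = 48  (B↔C swapped to make it positive)
  edge (6, 20)→(2, 0): d=(-4,-20) top-left  bias=+0
  edge (2, 0)→(8, 18): d=(6,18) right/bottom  bias=-1
  edge (8, 18)→(6, 20): d=(-2,2) right/bottom  bias=-1
    (1,1)@(3, 3): e=[8,0,40] → .  [on edge]
    (1,2)@(3, 5): e=[0,12,36] → X  [on edge]
    (2,2)@(5, 5): e=[40,-24,32] → .
    (1,3)@(3, 7): e=[-8,24,32] → .
    (2,4)@(5, 9): e=[24,0,24] → .  [on edge]
    (2,5)@(5, 11): e=[16,12,20] → X
    (3,5)@(7, 11): e=[56,-24,16] → .
    (7,5)@(15, 11): e=[216,-168,0] → .  [on edge]
    (2,6)@(5, 13): e=[8,24,16] → X
    (3,6)@(7, 13): e=[48,-12,12] → .
    (6,6)@(13, 13): e=[168,-120,0] → .  [on edge]
    (2,7)@(5, 15): e=[0,36,12] → X  [on edge]
    (3,7)@(7, 15): e=[40,0,8] → .  [on edge]
    (5,7)@(11, 15): e=[120,-72,0] → .  [on edge]
    (4,8)@(9, 17): e=[72,-24,0] → .  [on edge]
    (3,9)@(7, 19): e=[24,24,0] → .  [on edge]
    (2,10)@(5, 21): e=[-24,72,0] → .  [on edge]
    (4,10)@(9, 21): e=[56,0,-8] → .  [on edge]
    (1,11)@(3, 23): e=[-72,120,0] → .  [on edge]
  covered (5 px):
    . . . . . . . .
    . . . . . . . .
    . X . . . . . .
    . . . . . . . .
    . . . . . . . .
    . . X . . . . .
    . . X . . . . .
    . . X . . . . .
    . . . X . . . .
    . . . . . . . .
    . . . . . . . .
    . . . . . . . .

Answer: 5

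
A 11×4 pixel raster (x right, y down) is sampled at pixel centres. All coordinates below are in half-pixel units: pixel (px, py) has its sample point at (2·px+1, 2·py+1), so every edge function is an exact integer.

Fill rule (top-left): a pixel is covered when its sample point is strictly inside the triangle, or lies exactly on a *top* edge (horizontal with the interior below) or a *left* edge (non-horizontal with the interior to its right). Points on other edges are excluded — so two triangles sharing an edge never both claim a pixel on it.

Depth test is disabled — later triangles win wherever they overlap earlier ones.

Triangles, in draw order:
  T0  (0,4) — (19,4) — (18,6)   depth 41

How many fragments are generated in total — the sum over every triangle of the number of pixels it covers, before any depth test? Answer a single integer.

T0:
  2·area = 38
  edge (0, 4)→(19, 4): d=(19,0) top-left  bias=+0
  edge (19, 4)→(18, 6): d=(-1,2) right/bottom  bias=-1
  edge (18, 6)→(0, 4): d=(-18,-2) top-left  bias=+0
    (4,2)@(9, 5): e=[19,19,0] → #  [on edge]
    (5,2)@(11, 5): e=[19,15,4] → #
    (6,2)@(13, 5): e=[19,11,8] → #
    (7,2)@(15, 5): e=[19,7,12] → #
    (8,2)@(17, 5): e=[19,3,16] → #
    (9,2)@(19, 5): e=[19,-1,20] → ·
    (4,3)@(9, 7): e=[57,17,-36] → ·
    (5,3)@(11, 7): e=[57,13,-32] → ·
    (6,3)@(13, 7): e=[57,9,-28] → ·
    (7,3)@(15, 7): e=[57,5,-24] → ·
    (8,3)@(17, 7): e=[57,1,-20] → ·
  covered (5 px):
    · · · · · · · · · · ·
    · · · · · · · · · · ·
    · · · · # # # # # · ·
    · · · · · · · · · · ·

Final: 5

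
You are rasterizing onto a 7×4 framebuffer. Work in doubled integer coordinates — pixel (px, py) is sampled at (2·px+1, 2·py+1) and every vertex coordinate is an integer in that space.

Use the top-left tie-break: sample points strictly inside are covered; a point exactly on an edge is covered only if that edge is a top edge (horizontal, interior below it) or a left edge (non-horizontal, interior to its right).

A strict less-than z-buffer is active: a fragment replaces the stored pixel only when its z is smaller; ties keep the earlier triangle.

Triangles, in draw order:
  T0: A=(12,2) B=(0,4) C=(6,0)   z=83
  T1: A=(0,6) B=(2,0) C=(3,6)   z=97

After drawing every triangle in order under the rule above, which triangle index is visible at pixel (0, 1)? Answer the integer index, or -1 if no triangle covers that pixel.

T0:
  2·area = 36
  edge (12, 2)→(0, 4): d=(-12,2) right/bottom  bias=-1
  edge (0, 4)→(6, 0): d=(6,-4) top-left  bias=+0
  edge (6, 0)→(12, 2): d=(6,2) right/bottom  bias=-1
    (2,0)@(5, 1): e=[26,2,8] → █
    (3,0)@(7, 1): e=[22,10,4] → █
    (4,0)@(9, 1): e=[18,18,0] → ·  [on edge]
    (1,1)@(3, 3): e=[6,6,24] → █
    (3,1)@(7, 3): e=[-2,22,16] → ·
    (1,2)@(3, 5): e=[-18,18,36] → ·
    (2,2)@(5, 5): e=[-22,26,32] → ·
  covered (4 px):
    · · █ █ · · ·
    · █ █ · · · ·
    · · · · · · ·
    · · · · · · ·
T1:
  2·area = 18
  edge (0, 6)→(2, 0): d=(2,-6) top-left  bias=+0
  edge (2, 0)→(3, 6): d=(1,6) right/bottom  bias=-1
  edge (3, 6)→(0, 6): d=(-3,0) right/bottom  bias=-1
    (0,1)@(1, 3): e=[0,9,9] → █  [on edge]
    (1,1)@(3, 3): e=[12,-3,9] → ·
    (0,2)@(1, 5): e=[4,11,3] → █
    (1,2)@(3, 5): e=[16,-1,3] → ·
    (0,3)@(1, 7): e=[8,13,-3] → ·
  covered (2 px):
    · · · · · · ·
    █ · · · · · ·
    █ · · · · · ·
    · · · · · · ·

Z-buffer (winner per pixel, '.' = empty):
  . . 0 0 . . .
  1 0 0 . . . .
  1 . . . . . .
  . . . . . . .

Final: 1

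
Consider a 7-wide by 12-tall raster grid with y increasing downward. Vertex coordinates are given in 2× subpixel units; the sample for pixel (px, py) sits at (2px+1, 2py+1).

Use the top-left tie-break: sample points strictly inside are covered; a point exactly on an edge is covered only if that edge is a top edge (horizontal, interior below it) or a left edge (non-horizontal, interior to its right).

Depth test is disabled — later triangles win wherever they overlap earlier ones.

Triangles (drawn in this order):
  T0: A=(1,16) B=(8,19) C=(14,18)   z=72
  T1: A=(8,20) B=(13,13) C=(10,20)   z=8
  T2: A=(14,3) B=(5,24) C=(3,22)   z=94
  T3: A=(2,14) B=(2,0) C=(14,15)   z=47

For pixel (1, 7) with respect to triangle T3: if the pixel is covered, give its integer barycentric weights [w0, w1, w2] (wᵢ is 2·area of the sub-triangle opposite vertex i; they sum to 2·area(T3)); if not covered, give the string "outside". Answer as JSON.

T0:
  2·area = 25  (B↔C swapped to make it positive)
  edge (1, 16)→(14, 18): d=(13,2) right/bottom  bias=-1
  edge (14, 18)→(8, 19): d=(-6,1) right/bottom  bias=-1
  edge (8, 19)→(1, 16): d=(-7,-3) top-left  bias=+0
    (2,8)@(5, 17): e=[5,15,5] → #
    (3,8)@(7, 17): e=[1,13,11] → #
    (4,8)@(9, 17): e=[-3,11,17] → ·
    (2,9)@(5, 19): e=[31,3,-9] → ·
    (3,9)@(7, 19): e=[27,1,-3] → ·
  covered (2 px):
    · · · · · · ·
    · · · · · · ·
    · · · · · · ·
    · · · · · · ·
    · · · · · · ·
    · · · · · · ·
    · · · · · · ·
    · · · · · · ·
    · · # # · · ·
    · · · · · · ·
    · · · · · · ·
    · · · · · · ·
T1:
  2·area = 14
  edge (8, 20)→(13, 13): d=(5,-7) top-left  bias=+0
  edge (13, 13)→(10, 20): d=(-3,7) right/bottom  bias=-1
  edge (10, 20)→(8, 20): d=(-2,0) right/bottom  bias=-1
    (6,6)@(13, 13): e=[0,0,14] → ·  [on edge]
    (5,8)@(11, 17): e=[6,2,6] → #
    (6,8)@(13, 17): e=[20,-12,6] → ·
    (4,9)@(9, 19): e=[2,10,2] → #
    (5,9)@(11, 19): e=[16,-4,2] → ·
    (4,10)@(9, 21): e=[12,4,-2] → ·
  covered (2 px):
    · · · · · · ·
    · · · · · · ·
    · · · · · · ·
    · · · · · · ·
    · · · · · · ·
    · · · · · · ·
    · · · · · · ·
    · · · · · · ·
    · · · · · # ·
    · · · · # · ·
    · · · · · · ·
    · · · · · · ·
T2:
  2·area = 60
  edge (14, 3)→(5, 24): d=(-9,21) right/bottom  bias=-1
  edge (5, 24)→(3, 22): d=(-2,-2) top-left  bias=+0
  edge (3, 22)→(14, 3): d=(11,-19) top-left  bias=+0
    (6,2)@(13, 5): e=[3,54,3] → #
    (6,3)@(13, 7): e=[-15,50,25] → ·
    (5,4)@(11, 9): e=[9,42,9] → #
    (6,4)@(13, 9): e=[-33,46,47] → ·
    (5,5)@(11, 11): e=[-9,38,31] → ·
    (4,6)@(9, 13): e=[15,30,15] → #
    (5,6)@(11, 13): e=[-27,34,53] → ·
    (4,7)@(9, 15): e=[-3,26,37] → ·
    (3,8)@(7, 17): e=[21,18,21] → #
    (4,8)@(9, 17): e=[-21,22,59] → ·
    (2,9)@(5, 19): e=[45,10,5] → #
    (4,9)@(9, 19): e=[-39,18,81] → ·
  covered (8 px):
    · · · · · · ·
    · · · · · · ·
    · · · · · · #
    · · · · · · ·
    · · · · · # ·
    · · · · · · ·
    · · · · # · ·
    · · · · · · ·
    · · · # · · ·
    · · # # · · ·
    · · # · · · ·
    · · # · · · ·
T3:
  2·area = 168
  edge (2, 14)→(2, 0): d=(0,-14) top-left  bias=+0
  edge (2, 0)→(14, 15): d=(12,15) right/bottom  bias=-1
  edge (14, 15)→(2, 14): d=(-12,-1) top-left  bias=+0
    (1,1)@(3, 3): e=[14,21,133] → #
    (2,1)@(5, 3): e=[42,-9,135] → ·
    (1,2)@(3, 5): e=[14,45,109] → #
    (2,2)@(5, 5): e=[42,15,111] → #
    (3,2)@(7, 5): e=[70,-15,113] → ·
    (1,3)@(3, 7): e=[14,69,85] → #
    (3,3)@(7, 7): e=[70,9,89] → #
    (4,3)@(9, 7): e=[98,-21,91] → ·
    (1,4)@(3, 9): e=[14,93,61] → #
    (4,4)@(9, 9): e=[98,3,67] → #
    (5,4)@(11, 9): e=[126,-27,69] → ·
    (1,5)@(3, 11): e=[14,117,37] → #
  covered (19 px):
    · · · · · · ·
    · # · · · · ·
    · # # · · · ·
    · # # # · · ·
    · # # # # · ·
    · # # # # · ·
    · # # # # # ·
    · · · · · · ·
    · · · · · · ·
    · · · · · · ·
    · · · · · · ·
    · · · · · · ·

Final: "outside"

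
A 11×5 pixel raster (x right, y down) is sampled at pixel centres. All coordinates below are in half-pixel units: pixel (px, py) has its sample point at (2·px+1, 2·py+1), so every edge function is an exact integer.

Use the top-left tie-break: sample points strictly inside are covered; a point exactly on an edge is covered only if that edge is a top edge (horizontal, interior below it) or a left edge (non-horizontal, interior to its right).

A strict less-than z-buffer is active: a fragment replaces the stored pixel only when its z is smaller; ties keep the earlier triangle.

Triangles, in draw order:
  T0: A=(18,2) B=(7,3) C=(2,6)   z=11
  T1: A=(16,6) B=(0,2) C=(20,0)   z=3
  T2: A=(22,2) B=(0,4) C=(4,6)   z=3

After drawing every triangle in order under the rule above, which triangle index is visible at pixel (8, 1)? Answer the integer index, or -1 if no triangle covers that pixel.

T0:
  2·area = 28  (B↔C swapped to make it positive)
  edge (18, 2)→(2, 6): d=(-16,4) right/bottom  bias=-1
  edge (2, 6)→(7, 3): d=(5,-3) top-left  bias=+0
  edge (7, 3)→(18, 2): d=(11,-1) top-left  bias=+0
    (3,1)@(7, 3): e=[28,0,0] → #  [on edge]
    (4,1)@(9, 3): e=[20,6,2] → #
    (5,1)@(11, 3): e=[12,12,4] → #
    (6,1)@(13, 3): e=[4,18,6] → #
    (7,1)@(15, 3): e=[-4,24,8] → ·
    (2,2)@(5, 5): e=[4,4,20] → #
    (3,2)@(7, 5): e=[-4,10,22] → ·
    (4,2)@(9, 5): e=[-12,16,24] → ·
    (5,2)@(11, 5): e=[-20,22,26] → ·
    (6,2)@(13, 5): e=[-28,28,28] → ·
    (2,3)@(5, 7): e=[-28,14,42] → ·
  covered (5 px):
    · · · · · · · · · · ·
    · · · # # # # · · · ·
    · · # · · · · · · · ·
    · · · · · · · · · · ·
    · · · · · · · · · · ·
T1:
  2·area = 112
  edge (16, 6)→(0, 2): d=(-16,-4) top-left  bias=+0
  edge (0, 2)→(20, 0): d=(20,-2) top-left  bias=+0
  edge (20, 0)→(16, 6): d=(-4,6) right/bottom  bias=-1
    (5,0)@(11, 1): e=[60,2,50] → #
    (6,0)@(13, 1): e=[68,6,38] → #
    (7,0)@(15, 1): e=[76,10,26] → #
    (8,0)@(17, 1): e=[84,14,14] → #
    (9,0)@(19, 1): e=[92,18,2] → #
    (10,0)@(21, 1): e=[100,22,-10] → ·
    (2,1)@(5, 3): e=[4,30,78] → #
    (3,1)@(7, 3): e=[12,34,66] → #
    (4,1)@(9, 3): e=[20,38,54] → #
    (9,1)@(19, 3): e=[60,58,-6] → ·
    (2,2)@(5, 5): e=[-28,70,70] → ·
    (3,2)@(7, 5): e=[-20,74,58] → ·
  covered (14 px):
    · · · · · # # # # # ·
    · · # # # # # # # · ·
    · · · · · · # # · · ·
    · · · · · · · · · · ·
    · · · · · · · · · · ·
T2:
  2·area = 52  (B↔C swapped to make it positive)
  edge (22, 2)→(4, 6): d=(-18,4) right/bottom  bias=-1
  edge (4, 6)→(0, 4): d=(-4,-2) top-left  bias=+0
  edge (0, 4)→(22, 2): d=(22,-2) top-left  bias=+0
    (5,1)@(11, 3): e=[26,26,0] → #  [on edge]
    (6,1)@(13, 3): e=[18,30,4] → #
    (7,1)@(15, 3): e=[10,34,8] → #
    (8,1)@(17, 3): e=[2,38,12] → #
    (9,1)@(19, 3): e=[-6,42,16] → ·
    (1,2)@(3, 5): e=[22,2,28] → #
    (2,2)@(5, 5): e=[14,6,32] → #
    (3,2)@(7, 5): e=[6,10,36] → #
    (4,2)@(9, 5): e=[-2,14,40] → ·
    (5,2)@(11, 5): e=[-10,18,44] → ·
    (6,2)@(13, 5): e=[-18,22,48] → ·
    (7,2)@(15, 5): e=[-26,26,52] → ·
  covered (7 px):
    · · · · · · · · · · ·
    · · · · · # # # # · ·
    · # # # · · · · · · ·
    · · · · · · · · · · ·
    · · · · · · · · · · ·

Z-buffer (winner per pixel, '.' = empty):
  . . . . . 1 1 1 1 1 .
  . . 1 1 1 1 1 1 1 . .
  . 2 2 2 . . 1 1 . . .
  . . . . . . . . . . .
  . . . . . . . . . . .

Result: 1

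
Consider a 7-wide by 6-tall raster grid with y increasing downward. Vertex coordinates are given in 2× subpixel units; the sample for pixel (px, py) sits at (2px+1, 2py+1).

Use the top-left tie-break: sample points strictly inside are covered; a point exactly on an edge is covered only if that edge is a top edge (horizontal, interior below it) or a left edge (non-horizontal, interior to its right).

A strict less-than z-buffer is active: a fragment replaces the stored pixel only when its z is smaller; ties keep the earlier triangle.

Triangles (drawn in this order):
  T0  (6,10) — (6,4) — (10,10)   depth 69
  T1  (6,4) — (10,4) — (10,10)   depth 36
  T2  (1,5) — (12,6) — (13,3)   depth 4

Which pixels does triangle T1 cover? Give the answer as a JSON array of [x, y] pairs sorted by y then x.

T0:
  2·area = 24
  edge (6, 10)→(6, 4): d=(0,-6) top-left  bias=+0
  edge (6, 4)→(10, 10): d=(4,6) right/bottom  bias=-1
  edge (10, 10)→(6, 10): d=(-4,0) right/bottom  bias=-1
    (3,3)@(7, 7): e=[6,6,12] → X
    (4,3)@(9, 7): e=[18,-6,12] → .
    (3,4)@(7, 9): e=[6,14,4] → X
    (4,4)@(9, 9): e=[18,2,4] → X
    (5,4)@(11, 9): e=[30,-10,4] → .
    (3,5)@(7, 11): e=[6,22,-4] → .
    (4,5)@(9, 11): e=[18,10,-4] → .
  covered (3 px):
    . . . . . . .
    . . . . . . .
    . . . . . . .
    . . . X . . .
    . . . X X . .
    . . . . . . .
T1:
  2·area = 24
  edge (6, 4)→(10, 4): d=(4,0) top-left  bias=+0
  edge (10, 4)→(10, 10): d=(0,6) right/bottom  bias=-1
  edge (10, 10)→(6, 4): d=(-4,-6) top-left  bias=+0
    (3,2)@(7, 5): e=[4,18,2] → X
    (4,2)@(9, 5): e=[4,6,14] → X
    (5,2)@(11, 5): e=[4,-6,26] → .
    (3,3)@(7, 7): e=[12,18,-6] → .
    (4,3)@(9, 7): e=[12,6,6] → X
    (5,3)@(11, 7): e=[12,-6,18] → .
    (4,4)@(9, 9): e=[20,6,-2] → .
  covered (3 px):
    . . . . . . .
    . . . . . . .
    . . . X X . .
    . . . . X . .
    . . . . . . .
    . . . . . . .
T2:
  2·area = 34  (B↔C swapped to make it positive)
  edge (1, 5)→(13, 3): d=(12,-2) top-left  bias=+0
  edge (13, 3)→(12, 6): d=(-1,3) right/bottom  bias=-1
  edge (12, 6)→(1, 5): d=(-11,-1) top-left  bias=+0
    (6,1)@(13, 3): e=[0,0,34] → .  [on edge]
    (0,2)@(1, 5): e=[0,34,0] → X  [on edge]
    (1,2)@(3, 5): e=[4,28,2] → X
    (2,2)@(5, 5): e=[8,22,4] → X
    (3,2)@(7, 5): e=[12,16,6] → X
    (4,2)@(9, 5): e=[16,10,8] → X
    (5,2)@(11, 5): e=[20,4,10] → X
    (6,2)@(13, 5): e=[24,-2,12] → .
    (0,3)@(1, 7): e=[24,32,-22] → .
    (1,3)@(3, 7): e=[28,26,-20] → .
    (2,3)@(5, 7): e=[32,20,-18] → .
    (3,3)@(7, 7): e=[36,14,-16] → .
    (5,4)@(11, 9): e=[68,0,-34] → .  [on edge]
  covered (6 px):
    . . . . . . .
    . . . . . . .
    X X X X X X .
    . . . . . . .
    . . . . . . .
    . . . . . . .

Answer: [[3,2],[4,2],[4,3]]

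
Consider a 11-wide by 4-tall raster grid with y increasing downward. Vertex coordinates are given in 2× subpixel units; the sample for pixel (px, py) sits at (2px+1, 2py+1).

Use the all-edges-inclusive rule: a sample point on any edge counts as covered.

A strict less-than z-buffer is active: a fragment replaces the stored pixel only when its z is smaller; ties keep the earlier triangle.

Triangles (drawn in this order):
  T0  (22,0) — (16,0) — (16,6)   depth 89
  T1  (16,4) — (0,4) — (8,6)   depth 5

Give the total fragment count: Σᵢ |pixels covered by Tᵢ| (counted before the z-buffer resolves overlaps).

T0:
  2·area = 36  (B↔C swapped to make it positive)
  edge (22, 0)→(16, 6): d=(-6,6) inclusive
  edge (16, 6)→(16, 0): d=(0,-6) inclusive
  edge (16, 0)→(22, 0): d=(6,0) inclusive
    (8,0)@(17, 1): e=[24,6,6] → X
    (9,0)@(19, 1): e=[12,18,6] → X
    (10,0)@(21, 1): e=[0,30,6] → X  [on edge]
    (8,1)@(17, 3): e=[12,6,18] → X
    (9,1)@(19, 3): e=[0,18,18] → X  [on edge]
    (10,1)@(21, 3): e=[-12,30,18] → .
    (8,2)@(17, 5): e=[0,6,30] → X  [on edge]
    (9,2)@(19, 5): e=[-12,18,30] → .
    (7,3)@(15, 7): e=[0,-6,42] → .  [on edge]
    (8,3)@(17, 7): e=[-12,6,42] → .
  covered (6 px):
    . . . . . . . . X X X
    . . . . . . . . X X .
    . . . . . . . . X . .
    . . . . . . . . . . .
T1:
  2·area = 32  (B↔C swapped to make it positive)
  edge (16, 4)→(8, 6): d=(-8,2) inclusive
  edge (8, 6)→(0, 4): d=(-8,-2) inclusive
  edge (0, 4)→(16, 4): d=(16,0) inclusive
    (2,2)@(5, 5): e=[14,2,16] → X
    (3,2)@(7, 5): e=[10,6,16] → X
    (4,2)@(9, 5): e=[6,10,16] → X
    (5,2)@(11, 5): e=[2,14,16] → X
    (6,2)@(13, 5): e=[-2,18,16] → .
    (2,3)@(5, 7): e=[-2,-14,48] → .
    (3,3)@(7, 7): e=[-6,-10,48] → .
    (4,3)@(9, 7): e=[-10,-6,48] → .
    (5,3)@(11, 7): e=[-14,-2,48] → .
  covered (4 px):
    . . . . . . . . . . .
    . . . . . . . . . . .
    . . X X X X . . . . .
    . . . . . . . . . . .

Answer: 10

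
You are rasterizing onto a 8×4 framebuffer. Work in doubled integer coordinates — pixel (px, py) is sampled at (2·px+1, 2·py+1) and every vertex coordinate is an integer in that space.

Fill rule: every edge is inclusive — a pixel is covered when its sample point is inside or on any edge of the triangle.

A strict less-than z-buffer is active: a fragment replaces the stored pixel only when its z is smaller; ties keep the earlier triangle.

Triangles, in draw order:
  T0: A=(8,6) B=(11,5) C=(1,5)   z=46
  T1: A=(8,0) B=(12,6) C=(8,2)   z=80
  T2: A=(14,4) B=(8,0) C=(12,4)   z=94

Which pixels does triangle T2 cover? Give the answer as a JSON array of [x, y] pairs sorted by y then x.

T0:
  2·area = 10  (B↔C swapped to make it positive)
  edge (8, 6)→(1, 5): d=(-7,-1) inclusive
  edge (1, 5)→(11, 5): d=(10,0) inclusive
  edge (11, 5)→(8, 6): d=(-3,1) inclusive
    (0,2)@(1, 5): e=[0,0,10] → █  [on edge]
    (1,2)@(3, 5): e=[2,0,8] → █  [on edge]
    (2,2)@(5, 5): e=[4,0,6] → █  [on edge]
    (3,2)@(7, 5): e=[6,0,4] → █  [on edge]
    (4,2)@(9, 5): e=[8,0,2] → █  [on edge]
    (5,2)@(11, 5): e=[10,0,0] → █  [on edge]
    (6,2)@(13, 5): e=[12,0,-2] → ·  [on edge]
    (7,2)@(15, 5): e=[14,0,-4] → ·  [on edge]
    (0,3)@(1, 7): e=[-14,20,4] → ·
    (1,3)@(3, 7): e=[-12,20,2] → ·
    (2,3)@(5, 7): e=[-10,20,0] → ·  [on edge]
    (3,3)@(7, 7): e=[-8,20,-2] → ·
    (7,3)@(15, 7): e=[0,20,-10] → ·  [on edge]
  covered (6 px):
    · · · · · · · ·
    · · · · · · · ·
    █ █ █ █ █ █ · ·
    · · · · · · · ·
T1:
  2·area = 8
  edge (8, 0)→(12, 6): d=(4,6) inclusive
  edge (12, 6)→(8, 2): d=(-4,-4) inclusive
  edge (8, 2)→(8, 0): d=(0,-2) inclusive
    (3,0)@(7, 1): e=[10,0,-2] → ·  [on edge]
    (4,1)@(9, 3): e=[6,0,2] → █  [on edge]
    (5,1)@(11, 3): e=[-6,8,6] → ·
    (4,2)@(9, 5): e=[14,-8,2] → ·
    (5,2)@(11, 5): e=[2,0,6] → █  [on edge]
    (6,2)@(13, 5): e=[-10,8,10] → ·
    (5,3)@(11, 7): e=[10,-8,6] → ·
    (6,3)@(13, 7): e=[-2,0,10] → ·  [on edge]
  covered (2 px):
    · · · · · · · ·
    · · · · █ · · ·
    · · · · · █ · ·
    · · · · · · · ·
T2:
  2·area = 8  (B↔C swapped to make it positive)
  edge (14, 4)→(12, 4): d=(-2,0) inclusive
  edge (12, 4)→(8, 0): d=(-4,-4) inclusive
  edge (8, 0)→(14, 4): d=(6,4) inclusive
    (4,0)@(9, 1): e=[6,0,2] → █  [on edge]
    (5,0)@(11, 1): e=[6,8,-6] → ·
    (4,1)@(9, 3): e=[2,-8,14] → ·
    (5,1)@(11, 3): e=[2,0,6] → █  [on edge]
    (6,1)@(13, 3): e=[2,8,-2] → ·
    (5,2)@(11, 5): e=[-2,-8,18] → ·
    (6,2)@(13, 5): e=[-2,0,10] → ·  [on edge]
    (7,3)@(15, 7): e=[-6,0,14] → ·  [on edge]
  covered (2 px):
    · · · · █ · · ·
    · · · · · █ · ·
    · · · · · · · ·
    · · · · · · · ·

Result: [[4,0],[5,1]]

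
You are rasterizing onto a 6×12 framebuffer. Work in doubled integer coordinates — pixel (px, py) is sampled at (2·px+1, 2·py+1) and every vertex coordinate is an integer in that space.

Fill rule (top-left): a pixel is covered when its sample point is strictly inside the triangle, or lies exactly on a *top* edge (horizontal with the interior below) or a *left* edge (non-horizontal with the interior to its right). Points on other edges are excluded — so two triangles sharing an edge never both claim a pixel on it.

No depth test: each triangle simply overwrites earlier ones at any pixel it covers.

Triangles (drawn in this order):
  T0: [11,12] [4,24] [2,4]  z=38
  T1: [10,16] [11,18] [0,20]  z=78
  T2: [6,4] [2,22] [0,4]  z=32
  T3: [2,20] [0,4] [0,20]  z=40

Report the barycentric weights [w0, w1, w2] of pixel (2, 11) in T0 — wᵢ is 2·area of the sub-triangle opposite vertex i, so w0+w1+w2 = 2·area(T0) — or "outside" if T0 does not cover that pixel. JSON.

T0:
  2·area = 164
  edge (11, 12)→(4, 24): d=(-7,12) right/bottom  bias=-1
  edge (4, 24)→(2, 4): d=(-2,-20) top-left  bias=+0
  edge (2, 4)→(11, 12): d=(9,8) right/bottom  bias=-1
    (1,2)@(3, 5): e=[145,18,1] → X
    (2,2)@(5, 5): e=[121,58,-15] → .
    (1,3)@(3, 7): e=[131,14,19] → X
    (2,3)@(5, 7): e=[107,54,3] → X
    (3,3)@(7, 7): e=[83,94,-13] → .
    (1,4)@(3, 9): e=[117,10,37] → X
    (3,4)@(7, 9): e=[69,90,5] → X
    (4,4)@(9, 9): e=[45,130,-11] → .
    (1,5)@(3, 11): e=[103,6,55] → X
    (4,5)@(9, 11): e=[31,126,7] → X
    (5,5)@(11, 11): e=[7,166,-9] → .
    (1,6)@(3, 13): e=[89,2,73] → X
  covered (21 px):
    . . . . . .
    . . . . . .
    . X . . . .
    . X X . . .
    . X X X . .
    . X X X X .
    . X X X X .
    . . X X X .
    . . X X . .
    . . X . . .
    . . X . . .
    . . . . . .
T1:
  2·area = 24
  edge (10, 16)→(11, 18): d=(1,2) right/bottom  bias=-1
  edge (11, 18)→(0, 20): d=(-11,2) right/bottom  bias=-1
  edge (0, 20)→(10, 16): d=(10,-4) top-left  bias=+0
    (4,8)@(9, 17): e=[3,15,6] → X
    (5,8)@(11, 17): e=[-1,11,14] → .
    (1,9)@(3, 19): e=[17,5,2] → X
    (2,9)@(5, 19): e=[13,1,10] → X
    (3,9)@(7, 19): e=[9,-3,18] → .
    (4,9)@(9, 19): e=[5,-7,26] → .
    (1,10)@(3, 21): e=[19,-17,22] → .
    (2,10)@(5, 21): e=[15,-21,30] → .
  covered (3 px):
    . . . . . .
    . . . . . .
    . . . . . .
    . . . . . .
    . . . . . .
    . . . . . .
    . . . . . .
    . . . . . .
    . . . . X .
    . X X . . .
    . . . . . .
    . . . . . .
T2:
  2·area = 108
  edge (6, 4)→(2, 22): d=(-4,18) right/bottom  bias=-1
  edge (2, 22)→(0, 4): d=(-2,-18) top-left  bias=+0
  edge (0, 4)→(6, 4): d=(6,0) top-left  bias=+0
    (0,2)@(1, 5): e=[86,16,6] → X
    (1,2)@(3, 5): e=[50,52,6] → X
    (2,2)@(5, 5): e=[14,88,6] → X
    (3,2)@(7, 5): e=[-22,124,6] → .
    (0,3)@(1, 7): e=[78,12,18] → X
    (3,3)@(7, 7): e=[-30,120,18] → .
    (0,4)@(1, 9): e=[70,8,30] → X
    (2,4)@(5, 9): e=[-2,80,30] → .
    (0,5)@(1, 11): e=[62,4,42] → X
    (2,5)@(5, 11): e=[-10,76,42] → .
    (0,6)@(1, 13): e=[54,0,54] → X  [on edge]
    (2,6)@(5, 13): e=[-18,72,54] → .
  covered (14 px):
    . . . . . .
    . . . . . .
    X X X . . .
    X X X . . .
    X X . . . .
    X X . . . .
    X X . . . .
    . X . . . .
    . X . . . .
    . . . . . .
    . . . . . .
    . . . . . .
T3:
  2·area = 32  (B↔C swapped to make it positive)
  edge (2, 20)→(0, 20): d=(-2,0) right/bottom  bias=-1
  edge (0, 20)→(0, 4): d=(0,-16) top-left  bias=+0
  edge (0, 4)→(2, 20): d=(2,16) right/bottom  bias=-1
    (0,6)@(1, 13): e=[14,16,2] → X
    (1,6)@(3, 13): e=[14,48,-30] → .
    (0,7)@(1, 15): e=[10,16,6] → X
    (1,7)@(3, 15): e=[10,48,-26] → .
    (0,8)@(1, 17): e=[6,16,10] → X
    (1,8)@(3, 17): e=[6,48,-22] → .
    (0,9)@(1, 19): e=[2,16,14] → X
    (1,9)@(3, 19): e=[2,48,-18] → .
    (0,10)@(1, 21): e=[-2,16,18] → .
  covered (4 px):
    . . . . . .
    . . . . . .
    . . . . . .
    . . . . . .
    . . . . . .
    . . . . . .
    X . . . . .
    X . . . . .
    X . . . . .
    X . . . . .
    . . . . . .
    . . . . . .

Result: "outside"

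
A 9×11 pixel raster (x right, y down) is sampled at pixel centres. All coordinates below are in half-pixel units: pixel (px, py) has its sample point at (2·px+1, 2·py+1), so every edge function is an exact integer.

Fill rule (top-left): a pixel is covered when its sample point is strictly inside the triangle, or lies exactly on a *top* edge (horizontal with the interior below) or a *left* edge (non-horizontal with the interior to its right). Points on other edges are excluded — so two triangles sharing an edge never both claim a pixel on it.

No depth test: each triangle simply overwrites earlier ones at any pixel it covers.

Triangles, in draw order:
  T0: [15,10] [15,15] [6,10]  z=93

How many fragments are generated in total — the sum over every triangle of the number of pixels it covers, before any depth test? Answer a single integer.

T0:
  2·area = 45
  edge (15, 10)→(15, 15): d=(0,5) right/bottom  bias=-1
  edge (15, 15)→(6, 10): d=(-9,-5) top-left  bias=+0
  edge (6, 10)→(15, 10): d=(9,0) top-left  bias=+0
    (7,0)@(15, 1): e=[0,126,-81] → ·  [on edge]
    (7,1)@(15, 3): e=[0,108,-63] → ·  [on edge]
    (7,2)@(15, 5): e=[0,90,-45] → ·  [on edge]
    (7,3)@(15, 7): e=[0,72,-27] → ·  [on edge]
    (7,4)@(15, 9): e=[0,54,-9] → ·  [on edge]
    (4,5)@(9, 11): e=[30,6,9] → #
    (5,5)@(11, 11): e=[20,16,9] → #
    (6,5)@(13, 11): e=[10,26,9] → #
    (7,5)@(15, 11): e=[0,36,9] → ·  [on edge]
    (4,6)@(9, 13): e=[30,-12,27] → ·
    (5,6)@(11, 13): e=[20,-2,27] → ·
    (6,6)@(13, 13): e=[10,8,27] → #
    (7,6)@(15, 13): e=[0,18,27] → ·  [on edge]
    (7,7)@(15, 15): e=[0,0,45] → ·  [on edge]
    (7,8)@(15, 17): e=[0,-18,63] → ·  [on edge]
    (7,9)@(15, 19): e=[0,-36,81] → ·  [on edge]
    (7,10)@(15, 21): e=[0,-54,99] → ·  [on edge]
  covered (4 px):
    · · · · · · · · ·
    · · · · · · · · ·
    · · · · · · · · ·
    · · · · · · · · ·
    · · · · · · · · ·
    · · · · # # # · ·
    · · · · · · # · ·
    · · · · · · · · ·
    · · · · · · · · ·
    · · · · · · · · ·
    · · · · · · · · ·

Answer: 4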